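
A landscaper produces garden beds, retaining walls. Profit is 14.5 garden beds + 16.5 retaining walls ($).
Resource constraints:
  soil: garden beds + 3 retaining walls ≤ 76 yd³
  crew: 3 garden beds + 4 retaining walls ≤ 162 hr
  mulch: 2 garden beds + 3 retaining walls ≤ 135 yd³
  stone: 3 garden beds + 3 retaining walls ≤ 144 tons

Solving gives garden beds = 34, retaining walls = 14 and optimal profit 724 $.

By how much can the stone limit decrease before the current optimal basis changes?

68

Binding constraints: soil, stone. The basis is B = [[1,3],[3,3]] with det -6.
Per unit decrease in stone, x* moves by d = (-0.5, 0.1667).
The basis stays optimal until garden beds reaches 0; allowable decrease = 68 tons.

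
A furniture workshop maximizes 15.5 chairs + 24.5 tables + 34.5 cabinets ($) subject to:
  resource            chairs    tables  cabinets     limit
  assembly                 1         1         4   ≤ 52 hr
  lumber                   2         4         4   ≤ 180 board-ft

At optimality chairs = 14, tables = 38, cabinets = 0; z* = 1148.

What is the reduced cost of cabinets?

-9.5

At the optimum: assembly uses 52 of 52 (binding); lumber uses 180 of 180 (binding).
The binding rows give the dual system: 1·y_assembly + 2·y_lumber = 15.5 and 1·y_assembly + 4·y_lumber = 24.5.
Solving: y_assembly = 6.5, y_lumber = 4.5.
Reduced cost of cabinets: c₃ − yᵀa₃ = 34.5 − (6.5·4 + 4.5·4) = 34.5 − 44 = -9.5.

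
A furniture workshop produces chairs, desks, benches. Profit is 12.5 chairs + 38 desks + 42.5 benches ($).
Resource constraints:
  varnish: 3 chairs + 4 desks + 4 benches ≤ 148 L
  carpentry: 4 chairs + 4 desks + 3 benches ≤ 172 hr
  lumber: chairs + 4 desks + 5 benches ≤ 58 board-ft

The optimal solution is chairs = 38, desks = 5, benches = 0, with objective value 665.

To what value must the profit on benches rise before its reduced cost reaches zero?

At the optimum: varnish uses 134 of 148 (slack = 14); carpentry uses 172 of 172 (binding); lumber uses 58 of 58 (binding).
By complementary slackness, y = 0 for the non-binding constraint.
The binding rows give the dual system: 4·y_carpentry + 1·y_lumber = 12.5 and 4·y_carpentry + 4·y_lumber = 38.
→ y_carpentry = 1 and y_lumber = 8.5.
benches enters the basis when its profit ≥ yᵀa₃ = 1·3 + 8.5·5 = 45.5.

45.5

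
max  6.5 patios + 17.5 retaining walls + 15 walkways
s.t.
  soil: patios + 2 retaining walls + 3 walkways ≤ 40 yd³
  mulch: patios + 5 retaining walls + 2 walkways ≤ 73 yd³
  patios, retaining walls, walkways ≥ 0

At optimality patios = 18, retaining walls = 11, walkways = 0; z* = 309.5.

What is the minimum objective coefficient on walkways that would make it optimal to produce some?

18

At the optimum: soil uses 40 of 40 (binding); mulch uses 73 of 73 (binding).
The binding rows give the dual system: 1·y_soil + 1·y_mulch = 6.5 and 2·y_soil + 5·y_mulch = 17.5.
This yields shadow prices y_soil = 5, y_mulch = 1.5.
walkways enters the basis when its profit ≥ yᵀa₃ = 5·3 + 1.5·2 = 18.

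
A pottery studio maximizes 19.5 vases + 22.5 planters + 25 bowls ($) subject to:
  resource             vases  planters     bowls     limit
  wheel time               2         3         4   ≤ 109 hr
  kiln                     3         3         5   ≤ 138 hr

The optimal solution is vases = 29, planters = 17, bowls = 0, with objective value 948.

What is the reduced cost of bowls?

At the optimum: wheel time uses 109 of 109 (binding); kiln uses 138 of 138 (binding).
The binding rows give the dual system: 2·y_wheel time + 3·y_kiln = 19.5 and 3·y_wheel time + 3·y_kiln = 22.5.
This yields shadow prices y_wheel time = 3, y_kiln = 4.5.
Reduced cost of bowls: c₃ − yᵀa₃ = 25 − (3·4 + 4.5·5) = 25 − 34.5 = -9.5.

-9.5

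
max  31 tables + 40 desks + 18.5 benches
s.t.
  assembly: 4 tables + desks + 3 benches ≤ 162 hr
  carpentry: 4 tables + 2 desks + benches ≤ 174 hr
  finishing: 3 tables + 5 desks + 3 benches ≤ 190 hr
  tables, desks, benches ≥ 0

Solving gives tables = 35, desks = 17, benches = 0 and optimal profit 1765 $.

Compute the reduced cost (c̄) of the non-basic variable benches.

-5

Binding: carpentry and finishing. Non-binding: assembly (5 unused).
Since assembly is not tight, its dual is 0.
Dual feasibility on the basic columns requires 4·y_carpentry + 3·y_finishing = 31, 2·y_carpentry + 5·y_finishing = 40.
→ y_carpentry = 2.5 and y_finishing = 7.
Reduced cost of benches: c₃ − yᵀa₃ = 18.5 − (2.5·1 + 7·3) = 18.5 − 23.5 = -5.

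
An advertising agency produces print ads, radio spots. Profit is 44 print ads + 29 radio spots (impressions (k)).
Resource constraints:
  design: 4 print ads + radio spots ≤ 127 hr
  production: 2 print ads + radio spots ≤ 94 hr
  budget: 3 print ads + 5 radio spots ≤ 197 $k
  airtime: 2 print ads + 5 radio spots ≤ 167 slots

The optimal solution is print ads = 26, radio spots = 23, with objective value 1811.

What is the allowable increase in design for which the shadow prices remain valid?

Binding constraints: design, airtime. The basis is B = [[4,1],[2,5]] with det 18.
Per unit increase in design, x* moves by d = (0.2778, -0.1111).
The basis stays optimal until budget becomes binding; allowable increase = 14.4 hr.

14.4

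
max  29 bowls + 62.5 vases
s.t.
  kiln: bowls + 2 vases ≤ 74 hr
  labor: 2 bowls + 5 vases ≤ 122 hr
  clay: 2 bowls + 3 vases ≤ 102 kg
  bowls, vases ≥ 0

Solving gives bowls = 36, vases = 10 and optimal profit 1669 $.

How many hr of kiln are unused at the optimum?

kiln used = 1·36 + 2·10 = 56; slack = 74 − 56 = 18.

18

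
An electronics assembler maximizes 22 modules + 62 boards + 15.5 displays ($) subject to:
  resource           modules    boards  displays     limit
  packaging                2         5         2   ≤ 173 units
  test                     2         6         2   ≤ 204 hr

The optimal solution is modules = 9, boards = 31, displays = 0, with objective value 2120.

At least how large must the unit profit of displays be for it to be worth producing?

22

At the optimum: packaging uses 173 of 173 (binding); test uses 204 of 204 (binding).
From A_Bᵀ y = c: 2·y_packaging + 2·y_test = 22; 5·y_packaging + 6·y_test = 62.
→ y_packaging = 4 and y_test = 7.
displays enters the basis when its profit ≥ yᵀa₃ = 4·2 + 7·2 = 22.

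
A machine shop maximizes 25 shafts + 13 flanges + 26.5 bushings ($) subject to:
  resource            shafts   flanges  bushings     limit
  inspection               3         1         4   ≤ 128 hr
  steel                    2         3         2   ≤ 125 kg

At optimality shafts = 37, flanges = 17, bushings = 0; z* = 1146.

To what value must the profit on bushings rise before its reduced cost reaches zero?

Both inspection and steel are binding at x*.
The binding rows give the dual system: 3·y_inspection + 2·y_steel = 25 and 1·y_inspection + 3·y_steel = 13.
Solving: y_inspection = 7, y_steel = 2.
bushings enters the basis when its profit ≥ yᵀa₃ = 7·4 + 2·2 = 32.

32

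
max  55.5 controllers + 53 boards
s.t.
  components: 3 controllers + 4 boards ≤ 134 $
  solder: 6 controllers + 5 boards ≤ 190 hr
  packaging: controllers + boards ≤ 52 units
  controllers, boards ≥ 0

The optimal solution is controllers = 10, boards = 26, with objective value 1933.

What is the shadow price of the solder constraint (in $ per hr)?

7

At the optimum: components uses 134 of 134 (binding); solder uses 190 of 190 (binding); packaging uses 36 of 52 (slack = 16).
Since packaging is not tight, its dual is 0.
Dual feasibility on the basic columns requires 3·y_components + 6·y_solder = 55.5, 4·y_components + 5·y_solder = 53.
Solving: y_components = 4.5, y_solder = 7.
Shadow price of solder = 7.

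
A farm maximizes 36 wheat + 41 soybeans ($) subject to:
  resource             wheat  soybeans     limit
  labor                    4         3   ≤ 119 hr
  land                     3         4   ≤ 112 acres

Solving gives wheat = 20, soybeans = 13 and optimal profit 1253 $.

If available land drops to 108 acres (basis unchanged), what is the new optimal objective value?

1221

Both labor and land are binding at x*.
The binding rows give the dual system: 4·y_labor + 3·y_land = 36 and 3·y_labor + 4·y_land = 41.
Solving: y_labor = 3, y_land = 8.
Δz = y_land·Δb = 8 × (-4) = -32, so new z* = 1253 − 32 = 1221.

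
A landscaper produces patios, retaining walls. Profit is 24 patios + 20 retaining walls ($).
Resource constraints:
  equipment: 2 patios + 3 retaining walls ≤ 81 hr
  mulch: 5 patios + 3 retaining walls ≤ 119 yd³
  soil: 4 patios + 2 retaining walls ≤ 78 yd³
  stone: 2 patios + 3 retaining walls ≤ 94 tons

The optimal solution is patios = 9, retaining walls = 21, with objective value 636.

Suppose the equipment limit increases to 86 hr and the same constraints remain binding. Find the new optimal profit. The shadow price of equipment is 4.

656

Δb = 5, so new z* = 636 + (4)·(5) = 636 + 20 = 656.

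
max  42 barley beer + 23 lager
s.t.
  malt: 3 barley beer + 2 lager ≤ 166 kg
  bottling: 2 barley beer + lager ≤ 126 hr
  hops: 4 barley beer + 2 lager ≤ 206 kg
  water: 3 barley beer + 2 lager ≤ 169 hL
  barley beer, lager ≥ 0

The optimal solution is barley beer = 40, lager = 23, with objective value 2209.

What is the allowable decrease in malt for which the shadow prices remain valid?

11.5

Binding constraints: malt, hops. The basis is B = [[3,2],[4,2]] with det -2.
Per unit decrease in malt, x* moves by d = (1, -2).
The basis stays optimal until lager reaches 0; allowable decrease = 11.5 kg.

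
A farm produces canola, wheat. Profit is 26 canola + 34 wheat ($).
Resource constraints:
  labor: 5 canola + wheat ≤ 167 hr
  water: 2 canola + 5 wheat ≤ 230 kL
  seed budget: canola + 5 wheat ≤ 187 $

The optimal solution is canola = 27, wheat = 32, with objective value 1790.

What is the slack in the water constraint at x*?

16

water used = 2·27 + 5·32 = 214; slack = 230 − 214 = 16.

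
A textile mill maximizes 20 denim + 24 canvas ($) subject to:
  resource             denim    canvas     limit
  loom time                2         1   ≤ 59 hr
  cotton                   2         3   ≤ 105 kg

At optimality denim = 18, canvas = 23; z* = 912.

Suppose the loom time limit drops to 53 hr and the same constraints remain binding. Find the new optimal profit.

894

At the optimum: loom time uses 59 of 59 (binding); cotton uses 105 of 105 (binding).
From A_Bᵀ y = c: 2·y_loom time + 2·y_cotton = 20; 1·y_loom time + 3·y_cotton = 24.
Solving: y_loom time = 3, y_cotton = 7.
Δz = y_loom time·Δb = 3 × (-6) = -18, so new z* = 912 − 18 = 894.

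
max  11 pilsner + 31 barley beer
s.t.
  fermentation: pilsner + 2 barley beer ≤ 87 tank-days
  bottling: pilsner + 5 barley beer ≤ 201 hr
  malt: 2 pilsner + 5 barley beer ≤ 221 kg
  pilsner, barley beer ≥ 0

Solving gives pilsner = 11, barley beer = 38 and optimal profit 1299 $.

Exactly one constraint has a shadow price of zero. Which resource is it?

fermentation: 87/87 (binding)
bottling: 201/201 (binding)
malt: 212/221 (slack 9)
By complementary slackness, a constraint with positive slack has shadow price 0 → malt.

malt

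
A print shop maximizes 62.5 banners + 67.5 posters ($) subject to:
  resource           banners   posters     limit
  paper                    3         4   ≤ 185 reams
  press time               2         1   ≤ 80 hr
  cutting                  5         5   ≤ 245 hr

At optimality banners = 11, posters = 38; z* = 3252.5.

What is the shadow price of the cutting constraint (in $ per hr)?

9.5

Check each constraint at x*: paper 185/185 (tight); press time 60/80 (slack 20); cutting 245/245 (tight).
Slack constraints have shadow price 0 (complementary slackness).
From A_Bᵀ y = c: 3·y_paper + 5·y_cutting = 62.5; 4·y_paper + 5·y_cutting = 67.5.
This yields shadow prices y_paper = 5, y_cutting = 9.5.
Shadow price of cutting = 9.5.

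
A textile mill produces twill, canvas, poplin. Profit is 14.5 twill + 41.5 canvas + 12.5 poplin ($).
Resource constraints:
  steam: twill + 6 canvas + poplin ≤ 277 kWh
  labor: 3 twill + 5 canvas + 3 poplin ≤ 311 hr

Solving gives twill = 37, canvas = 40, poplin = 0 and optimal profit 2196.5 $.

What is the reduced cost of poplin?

-2

Both steam and labor are binding at x*.
Dual feasibility on the basic columns requires 1·y_steam + 3·y_labor = 14.5, 6·y_steam + 5·y_labor = 41.5.
This yields shadow prices y_steam = 4, y_labor = 3.5.
Reduced cost of poplin: c₃ − yᵀa₃ = 12.5 − (4·1 + 3.5·3) = 12.5 − 14.5 = -2.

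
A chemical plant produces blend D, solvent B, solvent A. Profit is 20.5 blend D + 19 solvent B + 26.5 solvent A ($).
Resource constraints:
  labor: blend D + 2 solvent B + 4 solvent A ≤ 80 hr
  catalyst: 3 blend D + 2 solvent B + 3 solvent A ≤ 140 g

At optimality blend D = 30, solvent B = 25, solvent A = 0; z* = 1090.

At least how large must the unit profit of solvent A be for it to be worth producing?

32.5

At the optimum: labor uses 80 of 80 (binding); catalyst uses 140 of 140 (binding).
From A_Bᵀ y = c: 1·y_labor + 3·y_catalyst = 20.5; 2·y_labor + 2·y_catalyst = 19.
Solving: y_labor = 4, y_catalyst = 5.5.
solvent A enters the basis when its profit ≥ yᵀa₃ = 4·4 + 5.5·3 = 32.5.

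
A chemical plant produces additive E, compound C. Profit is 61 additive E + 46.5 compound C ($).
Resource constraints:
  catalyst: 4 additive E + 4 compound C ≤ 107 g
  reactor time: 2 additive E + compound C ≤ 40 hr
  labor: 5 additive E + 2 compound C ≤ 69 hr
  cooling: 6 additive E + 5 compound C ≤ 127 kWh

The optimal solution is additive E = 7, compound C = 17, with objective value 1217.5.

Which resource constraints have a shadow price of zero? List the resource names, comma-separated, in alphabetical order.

catalyst, reactor time

catalyst: 96/107 (slack 11)
reactor time: 31/40 (slack 9)
labor: 69/69 (binding)
cooling: 127/127 (binding)
By complementary slackness, a constraint with positive slack has shadow price 0 → catalyst, reactor time.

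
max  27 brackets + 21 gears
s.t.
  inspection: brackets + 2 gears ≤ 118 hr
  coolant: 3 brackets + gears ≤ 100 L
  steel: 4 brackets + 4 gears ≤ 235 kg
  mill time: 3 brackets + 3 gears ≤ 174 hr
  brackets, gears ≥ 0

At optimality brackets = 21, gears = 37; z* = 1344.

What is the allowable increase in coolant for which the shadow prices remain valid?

74

Binding constraints: coolant, mill time. The basis is B = [[3,1],[3,3]] with det 6.
Per unit increase in coolant, x* moves by d = (0.5, -0.5).
The basis stays optimal until gears reaches 0; allowable increase = 74 L.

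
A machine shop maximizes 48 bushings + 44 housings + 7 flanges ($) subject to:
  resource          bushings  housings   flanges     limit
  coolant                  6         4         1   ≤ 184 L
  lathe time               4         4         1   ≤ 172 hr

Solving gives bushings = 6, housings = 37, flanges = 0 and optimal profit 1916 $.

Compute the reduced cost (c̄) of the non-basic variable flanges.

At the optimum: coolant uses 184 of 184 (binding); lathe time uses 172 of 172 (binding).
The binding rows give the dual system: 6·y_coolant + 4·y_lathe time = 48 and 4·y_coolant + 4·y_lathe time = 44.
→ y_coolant = 2 and y_lathe time = 9.
Reduced cost of flanges: c₃ − yᵀa₃ = 7 − (2·1 + 9·1) = 7 − 11 = -4.

-4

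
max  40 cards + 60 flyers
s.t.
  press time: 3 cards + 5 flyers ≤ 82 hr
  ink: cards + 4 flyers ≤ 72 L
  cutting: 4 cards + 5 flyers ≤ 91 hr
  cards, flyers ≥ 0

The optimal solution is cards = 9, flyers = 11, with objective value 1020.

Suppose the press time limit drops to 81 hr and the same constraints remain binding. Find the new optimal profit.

At the optimum: press time uses 82 of 82 (binding); ink uses 53 of 72 (slack = 19); cutting uses 91 of 91 (binding).
Since ink is not tight, its dual is 0.
Dual feasibility on the basic columns requires 3·y_press time + 4·y_cutting = 40, 5·y_press time + 5·y_cutting = 60.
Solving: y_press time = 8, y_cutting = 4.
Δz = y_press time·Δb = 8 × (-1) = -8, so new z* = 1020 − 8 = 1012.

1012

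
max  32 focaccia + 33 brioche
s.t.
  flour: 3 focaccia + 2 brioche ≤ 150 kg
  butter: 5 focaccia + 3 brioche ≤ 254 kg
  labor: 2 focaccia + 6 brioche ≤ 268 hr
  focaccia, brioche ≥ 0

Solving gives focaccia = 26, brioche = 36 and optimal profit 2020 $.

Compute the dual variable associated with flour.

Check each constraint at x*: flour 150/150 (tight); butter 238/254 (slack 16); labor 268/268 (tight).
By complementary slackness, y = 0 for the non-binding constraint.
Dual feasibility on the basic columns requires 3·y_flour + 2·y_labor = 32, 2·y_flour + 6·y_labor = 33.
→ y_flour = 9 and y_labor = 2.5.
Shadow price of flour = 9.

9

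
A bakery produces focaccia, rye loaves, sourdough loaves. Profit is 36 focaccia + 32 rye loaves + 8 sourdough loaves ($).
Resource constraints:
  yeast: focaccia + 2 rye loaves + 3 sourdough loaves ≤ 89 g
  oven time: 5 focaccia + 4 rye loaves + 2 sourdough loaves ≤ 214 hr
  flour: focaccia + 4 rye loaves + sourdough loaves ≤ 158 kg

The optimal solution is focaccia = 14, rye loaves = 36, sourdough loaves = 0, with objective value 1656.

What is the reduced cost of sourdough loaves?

At the optimum: yeast uses 86 of 89 (slack = 3); oven time uses 214 of 214 (binding); flour uses 158 of 158 (binding).
Since yeast is not tight, its dual is 0.
The binding rows give the dual system: 5·y_oven time + 1·y_flour = 36 and 4·y_oven time + 4·y_flour = 32.
Solving: y_oven time = 7, y_flour = 1.
Reduced cost of sourdough loaves: c₃ − yᵀa₃ = 8 − (7·2 + 1·1) = 8 − 15 = -7.

-7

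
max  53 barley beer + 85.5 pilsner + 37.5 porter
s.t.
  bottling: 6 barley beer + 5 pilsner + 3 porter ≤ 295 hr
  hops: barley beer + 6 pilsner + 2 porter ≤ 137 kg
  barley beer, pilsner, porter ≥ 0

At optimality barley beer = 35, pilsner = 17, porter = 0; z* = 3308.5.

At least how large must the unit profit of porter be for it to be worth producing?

At the optimum: bottling uses 295 of 295 (binding); hops uses 137 of 137 (binding).
From A_Bᵀ y = c: 6·y_bottling + 1·y_hops = 53; 5·y_bottling + 6·y_hops = 85.5.
→ y_bottling = 7.5 and y_hops = 8.
porter enters the basis when its profit ≥ yᵀa₃ = 7.5·3 + 8·2 = 38.5.

38.5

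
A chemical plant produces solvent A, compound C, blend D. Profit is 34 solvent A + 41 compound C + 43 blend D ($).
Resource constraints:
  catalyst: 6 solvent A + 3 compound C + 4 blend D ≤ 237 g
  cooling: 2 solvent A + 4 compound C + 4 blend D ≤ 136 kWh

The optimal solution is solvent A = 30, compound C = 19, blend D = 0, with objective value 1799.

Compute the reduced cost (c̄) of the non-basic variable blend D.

-1

Check each constraint at x*: catalyst 237/237 (tight); cooling 136/136 (tight).
The binding rows give the dual system: 6·y_catalyst + 2·y_cooling = 34 and 3·y_catalyst + 4·y_cooling = 41.
→ y_catalyst = 3 and y_cooling = 8.
Reduced cost of blend D: c₃ − yᵀa₃ = 43 − (3·4 + 8·4) = 43 − 44 = -1.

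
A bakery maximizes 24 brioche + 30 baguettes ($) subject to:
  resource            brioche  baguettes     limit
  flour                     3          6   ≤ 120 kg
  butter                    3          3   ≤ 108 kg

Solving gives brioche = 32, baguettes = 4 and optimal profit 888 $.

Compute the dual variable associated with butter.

Check each constraint at x*: flour 120/120 (tight); butter 108/108 (tight).
From A_Bᵀ y = c: 3·y_flour + 3·y_butter = 24; 6·y_flour + 3·y_butter = 30.
Solving: y_flour = 2, y_butter = 6.
Shadow price of butter = 6.

6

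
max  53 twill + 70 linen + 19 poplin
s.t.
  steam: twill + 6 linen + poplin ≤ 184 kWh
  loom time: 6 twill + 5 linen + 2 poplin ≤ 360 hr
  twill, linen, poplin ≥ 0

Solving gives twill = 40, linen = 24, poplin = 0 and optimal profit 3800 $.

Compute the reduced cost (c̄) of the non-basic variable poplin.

-2

Both steam and loom time are binding at x*.
The binding rows give the dual system: 1·y_steam + 6·y_loom time = 53 and 6·y_steam + 5·y_loom time = 70.
This yields shadow prices y_steam = 5, y_loom time = 8.
Reduced cost of poplin: c₃ − yᵀa₃ = 19 − (5·1 + 8·2) = 19 − 21 = -2.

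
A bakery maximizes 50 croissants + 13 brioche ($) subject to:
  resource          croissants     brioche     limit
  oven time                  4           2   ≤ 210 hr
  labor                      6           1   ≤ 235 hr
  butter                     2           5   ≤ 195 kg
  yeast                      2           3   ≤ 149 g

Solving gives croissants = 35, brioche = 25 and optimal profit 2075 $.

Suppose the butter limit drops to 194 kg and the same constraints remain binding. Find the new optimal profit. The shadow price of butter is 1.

2074

Δb = -1, so new z* = 2075 + (1)·(-1) = 2075 − 1 = 2074.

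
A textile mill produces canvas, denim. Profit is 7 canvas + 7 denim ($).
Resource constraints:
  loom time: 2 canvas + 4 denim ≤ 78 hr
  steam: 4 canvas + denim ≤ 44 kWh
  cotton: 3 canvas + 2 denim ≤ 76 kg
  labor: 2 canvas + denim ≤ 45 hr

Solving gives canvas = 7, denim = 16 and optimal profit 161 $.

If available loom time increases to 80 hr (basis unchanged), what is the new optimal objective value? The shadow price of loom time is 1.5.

Δb = 2, so new z* = 161 + (1.5)·(2) = 161 + 3 = 164.

164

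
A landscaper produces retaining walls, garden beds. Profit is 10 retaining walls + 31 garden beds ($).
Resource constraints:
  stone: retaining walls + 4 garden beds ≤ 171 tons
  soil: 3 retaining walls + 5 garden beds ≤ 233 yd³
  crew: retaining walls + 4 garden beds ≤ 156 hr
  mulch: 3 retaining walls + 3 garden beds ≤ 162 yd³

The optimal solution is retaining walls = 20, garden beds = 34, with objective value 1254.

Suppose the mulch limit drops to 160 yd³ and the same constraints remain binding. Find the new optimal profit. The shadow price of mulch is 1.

Δb = -2, so new z* = 1254 + (1)·(-2) = 1254 − 2 = 1252.

1252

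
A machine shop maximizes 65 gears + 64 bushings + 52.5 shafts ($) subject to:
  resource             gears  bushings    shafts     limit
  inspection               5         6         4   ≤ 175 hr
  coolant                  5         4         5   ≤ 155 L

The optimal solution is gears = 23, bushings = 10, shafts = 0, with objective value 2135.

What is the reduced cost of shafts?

Check each constraint at x*: inspection 175/175 (tight); coolant 155/155 (tight).
From A_Bᵀ y = c: 5·y_inspection + 5·y_coolant = 65; 6·y_inspection + 4·y_coolant = 64.
→ y_inspection = 6 and y_coolant = 7.
Reduced cost of shafts: c₃ − yᵀa₃ = 52.5 − (6·4 + 7·5) = 52.5 − 59 = -6.5.

-6.5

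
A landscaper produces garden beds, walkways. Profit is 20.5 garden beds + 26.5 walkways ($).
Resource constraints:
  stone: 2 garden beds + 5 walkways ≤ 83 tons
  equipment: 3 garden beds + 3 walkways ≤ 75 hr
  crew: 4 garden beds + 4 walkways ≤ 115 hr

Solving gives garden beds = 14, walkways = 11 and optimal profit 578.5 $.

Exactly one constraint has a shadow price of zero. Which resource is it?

stone: 83/83 (binding)
equipment: 75/75 (binding)
crew: 100/115 (slack 15)
By complementary slackness, a constraint with positive slack has shadow price 0 → crew.

crew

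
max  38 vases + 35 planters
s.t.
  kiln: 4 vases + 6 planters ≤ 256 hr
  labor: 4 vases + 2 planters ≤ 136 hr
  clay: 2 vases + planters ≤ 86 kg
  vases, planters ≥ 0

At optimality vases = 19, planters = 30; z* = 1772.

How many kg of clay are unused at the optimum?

clay used = 2·19 + 1·30 = 68; slack = 86 − 68 = 18.

18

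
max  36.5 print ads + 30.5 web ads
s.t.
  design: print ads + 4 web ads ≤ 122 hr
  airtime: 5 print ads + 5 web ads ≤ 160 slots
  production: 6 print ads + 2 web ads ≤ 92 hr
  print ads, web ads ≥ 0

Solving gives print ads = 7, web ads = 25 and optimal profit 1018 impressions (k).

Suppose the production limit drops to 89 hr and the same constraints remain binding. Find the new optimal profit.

Binding: airtime and production. Non-binding: design (15 unused).
By complementary slackness, y = 0 for the non-binding constraint.
The binding rows give the dual system: 5·y_airtime + 6·y_production = 36.5 and 5·y_airtime + 2·y_production = 30.5.
→ y_airtime = 5.5 and y_production = 1.5.
Δz = y_production·Δb = 1.5 × (-3) = -4.5, so new z* = 1018 − 4.5 = 1013.5.

1013.5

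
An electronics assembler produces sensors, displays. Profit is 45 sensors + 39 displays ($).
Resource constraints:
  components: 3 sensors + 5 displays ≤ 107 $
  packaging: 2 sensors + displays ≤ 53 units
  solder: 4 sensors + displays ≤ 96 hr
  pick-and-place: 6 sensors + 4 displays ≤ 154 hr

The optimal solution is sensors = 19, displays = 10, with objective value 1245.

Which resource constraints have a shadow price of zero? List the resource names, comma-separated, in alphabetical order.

components: 107/107 (binding)
packaging: 48/53 (slack 5)
solder: 86/96 (slack 10)
pick-and-place: 154/154 (binding)
By complementary slackness, a constraint with positive slack has shadow price 0 → packaging, solder.

packaging, solder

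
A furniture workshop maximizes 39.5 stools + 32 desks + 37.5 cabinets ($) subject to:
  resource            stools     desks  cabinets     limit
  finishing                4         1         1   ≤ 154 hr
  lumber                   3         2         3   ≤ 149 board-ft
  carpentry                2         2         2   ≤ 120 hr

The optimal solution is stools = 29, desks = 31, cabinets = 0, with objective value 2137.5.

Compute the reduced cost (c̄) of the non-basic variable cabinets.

Binding: lumber and carpentry. Non-binding: finishing (7 unused).
By complementary slackness, y = 0 for the non-binding constraint.
The binding rows give the dual system: 3·y_lumber + 2·y_carpentry = 39.5 and 2·y_lumber + 2·y_carpentry = 32.
This yields shadow prices y_lumber = 7.5, y_carpentry = 8.5.
Reduced cost of cabinets: c₃ − yᵀa₃ = 37.5 − (7.5·3 + 8.5·2) = 37.5 − 39.5 = -2.

-2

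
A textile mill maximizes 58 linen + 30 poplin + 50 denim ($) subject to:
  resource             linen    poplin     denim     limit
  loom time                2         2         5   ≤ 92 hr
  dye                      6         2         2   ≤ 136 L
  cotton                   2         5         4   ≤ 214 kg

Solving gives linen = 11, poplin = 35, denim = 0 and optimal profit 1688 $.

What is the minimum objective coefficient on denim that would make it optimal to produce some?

54

Binding: loom time and dye. Non-binding: cotton (17 unused).
Since cotton is not tight, its dual is 0.
Dual feasibility on the basic columns requires 2·y_loom time + 6·y_dye = 58, 2·y_loom time + 2·y_dye = 30.
→ y_loom time = 8 and y_dye = 7.
denim enters the basis when its profit ≥ yᵀa₃ = 8·5 + 7·2 = 54.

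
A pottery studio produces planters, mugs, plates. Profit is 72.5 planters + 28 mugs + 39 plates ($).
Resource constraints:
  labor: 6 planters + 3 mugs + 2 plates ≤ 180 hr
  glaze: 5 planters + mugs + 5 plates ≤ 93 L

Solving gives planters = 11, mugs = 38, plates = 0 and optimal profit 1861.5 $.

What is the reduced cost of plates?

-3.5

Check each constraint at x*: labor 180/180 (tight); glaze 93/93 (tight).
From A_Bᵀ y = c: 6·y_labor + 5·y_glaze = 72.5; 3·y_labor + 1·y_glaze = 28.
Solving: y_labor = 7.5, y_glaze = 5.5.
Reduced cost of plates: c₃ − yᵀa₃ = 39 − (7.5·2 + 5.5·5) = 39 − 42.5 = -3.5.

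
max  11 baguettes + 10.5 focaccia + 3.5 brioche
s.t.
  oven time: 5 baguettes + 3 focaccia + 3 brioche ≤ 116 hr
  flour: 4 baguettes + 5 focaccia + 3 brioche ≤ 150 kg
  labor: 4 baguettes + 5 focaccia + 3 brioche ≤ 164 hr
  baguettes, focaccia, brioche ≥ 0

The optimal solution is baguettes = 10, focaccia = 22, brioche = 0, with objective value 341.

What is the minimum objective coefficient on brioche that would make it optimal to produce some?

Binding: oven time and flour. Non-binding: labor (14 unused).
Since labor is not tight, its dual is 0.
From A_Bᵀ y = c: 5·y_oven time + 4·y_flour = 11; 3·y_oven time + 5·y_flour = 10.5.
→ y_oven time = 1 and y_flour = 1.5.
brioche enters the basis when its profit ≥ yᵀa₃ = 1·3 + 1.5·3 = 7.5.

7.5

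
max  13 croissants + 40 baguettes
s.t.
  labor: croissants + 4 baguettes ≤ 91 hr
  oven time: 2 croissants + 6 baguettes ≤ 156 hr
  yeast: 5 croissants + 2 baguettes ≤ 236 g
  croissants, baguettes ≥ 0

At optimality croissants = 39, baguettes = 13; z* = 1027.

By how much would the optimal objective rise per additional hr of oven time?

At the optimum: labor uses 91 of 91 (binding); oven time uses 156 of 156 (binding); yeast uses 221 of 236 (slack = 15).
Since yeast is not tight, its dual is 0.
The binding rows give the dual system: 1·y_labor + 2·y_oven time = 13 and 4·y_labor + 6·y_oven time = 40.
→ y_labor = 1 and y_oven time = 6.
Shadow price of oven time = 6.

6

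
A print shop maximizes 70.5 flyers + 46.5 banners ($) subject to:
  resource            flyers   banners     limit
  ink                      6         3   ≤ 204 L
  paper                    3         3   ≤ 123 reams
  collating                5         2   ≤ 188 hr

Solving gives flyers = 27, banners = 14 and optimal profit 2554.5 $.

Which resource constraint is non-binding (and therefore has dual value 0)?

collating

ink: 204/204 (binding)
paper: 123/123 (binding)
collating: 163/188 (slack 25)
By complementary slackness, a constraint with positive slack has shadow price 0 → collating.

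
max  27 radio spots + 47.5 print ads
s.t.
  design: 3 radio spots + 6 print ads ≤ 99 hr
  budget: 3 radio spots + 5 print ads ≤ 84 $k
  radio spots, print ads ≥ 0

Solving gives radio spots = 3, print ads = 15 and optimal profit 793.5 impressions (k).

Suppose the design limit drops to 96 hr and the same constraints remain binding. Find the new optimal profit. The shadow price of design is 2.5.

Δb = -3, so new z* = 793.5 + (2.5)·(-3) = 793.5 − 7.5 = 786.

786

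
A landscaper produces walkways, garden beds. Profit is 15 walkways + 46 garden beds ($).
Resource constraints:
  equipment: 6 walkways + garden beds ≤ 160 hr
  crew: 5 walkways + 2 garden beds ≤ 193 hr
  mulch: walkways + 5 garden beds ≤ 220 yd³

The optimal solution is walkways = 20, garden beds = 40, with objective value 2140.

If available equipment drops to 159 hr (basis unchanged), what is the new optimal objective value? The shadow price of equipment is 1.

2139

Δb = -1, so new z* = 2140 + (1)·(-1) = 2140 − 1 = 2139.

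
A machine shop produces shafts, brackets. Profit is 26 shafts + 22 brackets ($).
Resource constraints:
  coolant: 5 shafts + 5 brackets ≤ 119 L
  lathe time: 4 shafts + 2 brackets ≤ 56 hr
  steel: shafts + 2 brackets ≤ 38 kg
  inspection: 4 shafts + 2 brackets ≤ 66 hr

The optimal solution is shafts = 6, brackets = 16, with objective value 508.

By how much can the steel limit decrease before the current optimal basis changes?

Binding constraints: lathe time, steel. The basis is B = [[4,2],[1,2]] with det 6.
Per unit decrease in steel, x* moves by d = (0.3333, -0.6667).
The basis stays optimal until brackets reaches 0; allowable decrease = 24 kg.

24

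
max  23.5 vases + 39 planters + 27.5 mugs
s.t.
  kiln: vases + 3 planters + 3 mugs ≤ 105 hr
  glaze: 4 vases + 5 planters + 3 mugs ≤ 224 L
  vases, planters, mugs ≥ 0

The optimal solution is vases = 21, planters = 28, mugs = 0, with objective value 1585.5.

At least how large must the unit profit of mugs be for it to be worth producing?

At the optimum: kiln uses 105 of 105 (binding); glaze uses 224 of 224 (binding).
From A_Bᵀ y = c: 1·y_kiln + 4·y_glaze = 23.5; 3·y_kiln + 5·y_glaze = 39.
→ y_kiln = 5.5 and y_glaze = 4.5.
mugs enters the basis when its profit ≥ yᵀa₃ = 5.5·3 + 4.5·3 = 30.

30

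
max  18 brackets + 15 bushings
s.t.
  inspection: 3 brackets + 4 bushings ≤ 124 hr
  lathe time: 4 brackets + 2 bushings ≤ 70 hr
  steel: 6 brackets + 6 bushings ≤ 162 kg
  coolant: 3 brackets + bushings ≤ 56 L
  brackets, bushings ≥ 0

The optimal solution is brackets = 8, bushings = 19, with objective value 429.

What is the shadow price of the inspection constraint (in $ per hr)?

Check each constraint at x*: inspection 100/124 (slack 24); lathe time 70/70 (tight); steel 162/162 (tight); coolant 43/56 (slack 13).
Slack constraints have shadow price 0 (complementary slackness).
The binding rows give the dual system: 4·y_lathe time + 6·y_steel = 18 and 2·y_lathe time + 6·y_steel = 15.
This yields shadow prices y_lathe time = 1.5, y_steel = 2.
Shadow price of inspection = 0.

0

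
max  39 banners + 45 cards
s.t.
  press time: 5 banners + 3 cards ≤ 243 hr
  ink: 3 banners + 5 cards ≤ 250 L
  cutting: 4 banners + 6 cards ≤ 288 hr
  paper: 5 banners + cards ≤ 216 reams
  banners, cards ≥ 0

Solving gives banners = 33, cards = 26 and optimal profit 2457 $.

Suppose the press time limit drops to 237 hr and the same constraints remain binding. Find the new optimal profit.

Check each constraint at x*: press time 243/243 (tight); ink 229/250 (slack 21); cutting 288/288 (tight); paper 191/216 (slack 25).
Slack constraints have shadow price 0 (complementary slackness).
The binding rows give the dual system: 5·y_press time + 4·y_cutting = 39 and 3·y_press time + 6·y_cutting = 45.
→ y_press time = 3 and y_cutting = 6.
Δz = y_press time·Δb = 3 × (-6) = -18, so new z* = 2457 − 18 = 2439.

2439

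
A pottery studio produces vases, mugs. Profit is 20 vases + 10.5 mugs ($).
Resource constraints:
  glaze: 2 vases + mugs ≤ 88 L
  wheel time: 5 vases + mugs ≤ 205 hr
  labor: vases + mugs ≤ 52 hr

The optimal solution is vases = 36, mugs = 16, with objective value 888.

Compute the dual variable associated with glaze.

Binding: glaze and labor. Non-binding: wheel time (9 unused).
Slack constraints have shadow price 0 (complementary slackness).
The binding rows give the dual system: 2·y_glaze + 1·y_labor = 20 and 1·y_glaze + 1·y_labor = 10.5.
This yields shadow prices y_glaze = 9.5, y_labor = 1.
Shadow price of glaze = 9.5.

9.5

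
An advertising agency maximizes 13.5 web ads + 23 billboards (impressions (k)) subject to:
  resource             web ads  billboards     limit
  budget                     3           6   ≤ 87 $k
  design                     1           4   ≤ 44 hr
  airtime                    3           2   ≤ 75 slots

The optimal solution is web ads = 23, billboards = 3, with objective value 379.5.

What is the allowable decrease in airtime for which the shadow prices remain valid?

Binding constraints: budget, airtime. The basis is B = [[3,6],[3,2]] with det -12.
Per unit decrease in airtime, x* moves by d = (-0.5, 0.25).
The basis stays optimal until design becomes binding; allowable decrease = 18 slots.

18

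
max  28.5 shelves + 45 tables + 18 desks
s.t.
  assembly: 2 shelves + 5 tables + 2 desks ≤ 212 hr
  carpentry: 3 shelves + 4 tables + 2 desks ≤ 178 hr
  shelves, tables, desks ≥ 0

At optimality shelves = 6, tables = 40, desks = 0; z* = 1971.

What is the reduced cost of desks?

Check each constraint at x*: assembly 212/212 (tight); carpentry 178/178 (tight).
The binding rows give the dual system: 2·y_assembly + 3·y_carpentry = 28.5 and 5·y_assembly + 4·y_carpentry = 45.
Solving: y_assembly = 3, y_carpentry = 7.5.
Reduced cost of desks: c₃ − yᵀa₃ = 18 − (3·2 + 7.5·2) = 18 − 21 = -3.

-3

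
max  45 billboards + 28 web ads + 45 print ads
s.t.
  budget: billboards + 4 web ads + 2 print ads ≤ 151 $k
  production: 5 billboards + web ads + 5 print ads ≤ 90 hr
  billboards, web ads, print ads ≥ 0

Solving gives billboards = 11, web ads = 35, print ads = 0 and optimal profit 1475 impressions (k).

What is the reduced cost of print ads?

Both budget and production are binding at x*.
From A_Bᵀ y = c: 1·y_budget + 5·y_production = 45; 4·y_budget + 1·y_production = 28.
→ y_budget = 5 and y_production = 8.
Reduced cost of print ads: c₃ − yᵀa₃ = 45 − (5·2 + 8·5) = 45 − 50 = -5.

-5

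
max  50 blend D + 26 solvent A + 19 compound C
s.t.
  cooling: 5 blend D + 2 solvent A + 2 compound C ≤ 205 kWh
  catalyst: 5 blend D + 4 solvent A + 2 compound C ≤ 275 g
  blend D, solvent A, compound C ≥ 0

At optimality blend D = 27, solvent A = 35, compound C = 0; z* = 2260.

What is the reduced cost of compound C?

Both cooling and catalyst are binding at x*.
The binding rows give the dual system: 5·y_cooling + 5·y_catalyst = 50 and 2·y_cooling + 4·y_catalyst = 26.
This yields shadow prices y_cooling = 7, y_catalyst = 3.
Reduced cost of compound C: c₃ − yᵀa₃ = 19 − (7·2 + 3·2) = 19 − 20 = -1.

-1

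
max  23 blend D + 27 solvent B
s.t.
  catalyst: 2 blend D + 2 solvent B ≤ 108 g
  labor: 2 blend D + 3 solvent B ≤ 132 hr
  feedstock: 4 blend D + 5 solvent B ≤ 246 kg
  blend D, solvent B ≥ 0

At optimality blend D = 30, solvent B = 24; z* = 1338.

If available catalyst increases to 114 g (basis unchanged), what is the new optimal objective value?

At the optimum: catalyst uses 108 of 108 (binding); labor uses 132 of 132 (binding); feedstock uses 240 of 246 (slack = 6).
Since feedstock is not tight, its dual is 0.
Dual feasibility on the basic columns requires 2·y_catalyst + 2·y_labor = 23, 2·y_catalyst + 3·y_labor = 27.
Solving: y_catalyst = 7.5, y_labor = 4.
Δz = y_catalyst·Δb = 7.5 × (6) = 45, so new z* = 1338 + 45 = 1383.

1383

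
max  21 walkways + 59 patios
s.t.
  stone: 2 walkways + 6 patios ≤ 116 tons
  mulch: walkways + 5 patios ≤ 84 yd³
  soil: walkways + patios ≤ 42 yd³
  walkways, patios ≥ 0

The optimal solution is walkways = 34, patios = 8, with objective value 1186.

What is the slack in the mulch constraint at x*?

mulch used = 1·34 + 5·8 = 74; slack = 84 − 74 = 10.

10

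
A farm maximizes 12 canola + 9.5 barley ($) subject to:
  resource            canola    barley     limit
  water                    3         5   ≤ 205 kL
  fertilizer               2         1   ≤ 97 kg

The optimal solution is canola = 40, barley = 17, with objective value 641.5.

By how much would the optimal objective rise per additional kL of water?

Both water and fertilizer are binding at x*.
The binding rows give the dual system: 3·y_water + 2·y_fertilizer = 12 and 5·y_water + 1·y_fertilizer = 9.5.
This yields shadow prices y_water = 1, y_fertilizer = 4.5.
Shadow price of water = 1.

1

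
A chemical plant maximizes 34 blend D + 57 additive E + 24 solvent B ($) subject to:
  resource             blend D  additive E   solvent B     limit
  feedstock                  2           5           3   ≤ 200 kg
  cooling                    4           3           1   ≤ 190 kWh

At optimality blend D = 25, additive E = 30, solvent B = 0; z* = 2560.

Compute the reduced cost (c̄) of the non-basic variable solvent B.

-7

Both feedstock and cooling are binding at x*.
Dual feasibility on the basic columns requires 2·y_feedstock + 4·y_cooling = 34, 5·y_feedstock + 3·y_cooling = 57.
This yields shadow prices y_feedstock = 9, y_cooling = 4.
Reduced cost of solvent B: c₃ − yᵀa₃ = 24 − (9·3 + 4·1) = 24 − 31 = -7.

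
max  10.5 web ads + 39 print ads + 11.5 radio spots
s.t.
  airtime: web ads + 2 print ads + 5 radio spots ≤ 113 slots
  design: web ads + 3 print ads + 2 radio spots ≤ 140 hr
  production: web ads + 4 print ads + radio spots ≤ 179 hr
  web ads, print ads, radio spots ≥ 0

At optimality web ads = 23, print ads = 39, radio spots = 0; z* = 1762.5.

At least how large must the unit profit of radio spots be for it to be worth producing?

13.5

Check each constraint at x*: airtime 101/113 (slack 12); design 140/140 (tight); production 179/179 (tight).
By complementary slackness, y = 0 for the non-binding constraint.
The binding rows give the dual system: 1·y_design + 1·y_production = 10.5 and 3·y_design + 4·y_production = 39.
This yields shadow prices y_design = 3, y_production = 7.5.
radio spots enters the basis when its profit ≥ yᵀa₃ = 3·2 + 7.5·1 = 13.5.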